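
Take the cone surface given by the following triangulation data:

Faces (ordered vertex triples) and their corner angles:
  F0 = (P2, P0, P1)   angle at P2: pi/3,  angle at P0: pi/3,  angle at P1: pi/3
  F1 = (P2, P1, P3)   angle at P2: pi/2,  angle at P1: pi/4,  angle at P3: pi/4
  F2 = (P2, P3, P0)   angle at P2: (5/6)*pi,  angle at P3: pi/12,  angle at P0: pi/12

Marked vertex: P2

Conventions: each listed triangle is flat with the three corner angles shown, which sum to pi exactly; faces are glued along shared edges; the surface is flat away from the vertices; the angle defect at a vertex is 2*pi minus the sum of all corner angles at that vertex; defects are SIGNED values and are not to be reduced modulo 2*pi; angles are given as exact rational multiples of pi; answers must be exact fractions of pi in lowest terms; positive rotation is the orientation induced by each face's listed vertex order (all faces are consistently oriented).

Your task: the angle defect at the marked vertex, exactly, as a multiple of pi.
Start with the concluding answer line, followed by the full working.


Answer: defect(P2) = pi/3

Sum of corner angles at P2: (5/3)*pi
defect = 2*pi - (5/3)*pi


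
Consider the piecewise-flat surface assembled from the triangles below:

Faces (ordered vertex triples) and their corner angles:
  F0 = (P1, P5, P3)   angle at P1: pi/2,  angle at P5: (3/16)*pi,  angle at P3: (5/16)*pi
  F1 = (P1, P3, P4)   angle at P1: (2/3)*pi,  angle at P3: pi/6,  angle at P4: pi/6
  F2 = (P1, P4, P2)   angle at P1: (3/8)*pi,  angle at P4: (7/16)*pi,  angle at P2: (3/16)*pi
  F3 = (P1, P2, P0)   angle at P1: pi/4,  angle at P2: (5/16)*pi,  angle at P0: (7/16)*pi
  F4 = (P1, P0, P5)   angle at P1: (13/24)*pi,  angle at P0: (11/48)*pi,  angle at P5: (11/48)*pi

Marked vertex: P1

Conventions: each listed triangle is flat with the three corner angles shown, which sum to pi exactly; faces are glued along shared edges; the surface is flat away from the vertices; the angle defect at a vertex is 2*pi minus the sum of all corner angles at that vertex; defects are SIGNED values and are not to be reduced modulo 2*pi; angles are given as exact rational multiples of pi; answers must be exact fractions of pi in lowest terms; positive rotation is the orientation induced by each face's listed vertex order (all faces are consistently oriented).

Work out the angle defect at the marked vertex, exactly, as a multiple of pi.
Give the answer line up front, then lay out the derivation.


Answer: defect(P1) = -pi/3

Sum of corner angles at P1: (7/3)*pi
defect = 2*pi - (7/3)*pi


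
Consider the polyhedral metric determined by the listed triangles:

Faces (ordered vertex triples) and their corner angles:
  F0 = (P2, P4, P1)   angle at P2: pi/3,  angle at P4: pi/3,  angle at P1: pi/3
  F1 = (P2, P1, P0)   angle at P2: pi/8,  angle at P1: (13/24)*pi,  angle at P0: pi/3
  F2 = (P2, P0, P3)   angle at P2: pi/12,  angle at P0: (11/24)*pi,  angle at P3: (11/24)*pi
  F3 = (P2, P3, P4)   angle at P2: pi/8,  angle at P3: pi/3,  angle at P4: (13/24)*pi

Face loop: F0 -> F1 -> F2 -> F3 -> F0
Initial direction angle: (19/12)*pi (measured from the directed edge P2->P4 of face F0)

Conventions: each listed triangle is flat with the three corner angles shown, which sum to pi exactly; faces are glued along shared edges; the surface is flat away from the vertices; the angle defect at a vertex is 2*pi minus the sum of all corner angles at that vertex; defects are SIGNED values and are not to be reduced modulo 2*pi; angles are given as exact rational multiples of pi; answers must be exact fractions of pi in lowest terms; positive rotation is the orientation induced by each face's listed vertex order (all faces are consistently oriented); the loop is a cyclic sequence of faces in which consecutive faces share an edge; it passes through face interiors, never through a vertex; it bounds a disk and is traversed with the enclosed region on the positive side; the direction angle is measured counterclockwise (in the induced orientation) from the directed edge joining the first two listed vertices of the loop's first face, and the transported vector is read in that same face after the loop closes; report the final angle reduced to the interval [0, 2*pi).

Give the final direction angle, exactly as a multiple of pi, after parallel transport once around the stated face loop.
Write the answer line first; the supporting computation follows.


Answer: final direction angle = (11/12)*pi

enclosed vertex P2: corner angles sum to (2/3)*pi, defect = 2*pi - (2/3)*pi = (4/3)*pi
holonomy = initial angle + sum of enclosed defects (mod 2*pi), positive in the induced orientation
final angle = (19/12)*pi + (4/3)*pi = (11/12)*pi (mod 2*pi)


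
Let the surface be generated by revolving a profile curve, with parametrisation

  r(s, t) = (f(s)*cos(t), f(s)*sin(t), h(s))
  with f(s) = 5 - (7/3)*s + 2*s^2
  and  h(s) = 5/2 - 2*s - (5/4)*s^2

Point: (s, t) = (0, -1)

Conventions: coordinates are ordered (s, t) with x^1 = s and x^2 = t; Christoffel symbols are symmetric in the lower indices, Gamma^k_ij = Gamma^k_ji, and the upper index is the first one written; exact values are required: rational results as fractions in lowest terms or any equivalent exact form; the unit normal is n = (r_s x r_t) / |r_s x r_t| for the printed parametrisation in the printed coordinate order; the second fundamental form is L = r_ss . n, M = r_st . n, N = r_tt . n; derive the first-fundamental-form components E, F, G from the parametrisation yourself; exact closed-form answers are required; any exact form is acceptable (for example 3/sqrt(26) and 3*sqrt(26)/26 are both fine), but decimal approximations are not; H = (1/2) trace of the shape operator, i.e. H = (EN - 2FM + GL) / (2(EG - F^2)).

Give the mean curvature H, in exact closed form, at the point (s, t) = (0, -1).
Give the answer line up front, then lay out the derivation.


Answer: H = 543*sqrt(85)/28900

f = 5, f' = -7/3, f'' = 4, h' = -2, h'' = -5/2
E = 85/9, F = 0, G = 25; answer radicand W^2 = 85/9
unnormalised second-form numerators: l = 83/6, m = 0, n = -10; L = l/sqrt(85/9), and similarly M = m/sqrt(W^2), N = n/sqrt(W^2)
H = (E*n - 2*F*m + G*l) / (2*(EG - F^2)*sqrt(W^2)); E*n - 2*F*m + G*l = 4525/18, EG - F^2 = 2125/9, so H = (181/340)/sqrt(85/9)


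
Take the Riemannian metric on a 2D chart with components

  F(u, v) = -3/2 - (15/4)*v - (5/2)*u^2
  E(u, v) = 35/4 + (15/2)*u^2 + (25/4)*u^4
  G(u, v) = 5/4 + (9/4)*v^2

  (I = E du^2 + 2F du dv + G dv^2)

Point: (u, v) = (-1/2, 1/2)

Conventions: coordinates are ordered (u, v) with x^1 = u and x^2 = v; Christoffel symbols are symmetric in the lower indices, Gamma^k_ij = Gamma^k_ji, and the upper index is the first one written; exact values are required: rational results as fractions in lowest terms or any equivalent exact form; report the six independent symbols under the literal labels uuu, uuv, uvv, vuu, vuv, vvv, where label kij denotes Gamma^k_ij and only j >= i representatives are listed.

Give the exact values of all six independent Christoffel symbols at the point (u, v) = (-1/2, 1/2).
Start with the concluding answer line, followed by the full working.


Answer: Gamma_uuu = 380/4061, Gamma_uuv = 0, Gamma_uvv = -2352/4061, Gamma_vuu = 6440/4061, Gamma_vuv = 0, Gamma_vvv = -2670/4061

E = 705/64, F = -4, G = 29/16 at the point
E_u = -85/8, E_v = 0, F_u = 5/2, F_v = -15/4, G_u = 0, G_v = 9/4
EG - F^2 = 4061/1024;  g^inv = (1024/4061) * [[29/16, 4], [4, 705/64]]
first-kind symbols [ij,l] = (1/2)(d_i g_jl + d_j g_il - d_l g_ij): [uu,u] = E_u/2 = -85/16, [uu,v] = F_u - E_v/2 = 5/2, [uv,u] = E_v/2 = 0, [uv,v] = G_u/2 = 0, [vv,u] = F_v - G_u/2 = -15/4, [vv,v] = G_v/2 = 9/8
Gamma^u_ij = (G*[ij,u] - F*[ij,v])/(EG - F^2), Gamma^v_ij = (E*[ij,v] - F*[ij,u])/(EG - F^2)


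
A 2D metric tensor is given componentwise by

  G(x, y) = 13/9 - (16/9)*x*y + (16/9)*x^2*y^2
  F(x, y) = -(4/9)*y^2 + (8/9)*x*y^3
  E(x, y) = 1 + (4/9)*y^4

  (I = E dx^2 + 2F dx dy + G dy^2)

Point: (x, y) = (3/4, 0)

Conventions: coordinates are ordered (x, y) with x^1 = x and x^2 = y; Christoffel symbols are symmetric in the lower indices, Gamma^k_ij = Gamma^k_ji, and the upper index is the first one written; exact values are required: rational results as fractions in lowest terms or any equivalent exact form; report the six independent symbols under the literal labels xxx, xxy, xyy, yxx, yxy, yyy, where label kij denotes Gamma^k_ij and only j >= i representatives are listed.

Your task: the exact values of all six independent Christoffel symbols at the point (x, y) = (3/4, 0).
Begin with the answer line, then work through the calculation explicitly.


Answer: Gamma_xxx = 0, Gamma_xxy = 0, Gamma_xyy = 0, Gamma_yxx = 0, Gamma_yxy = 0, Gamma_yyy = -6/13

E = 1, F = 0, G = 13/9 at the point
E_x = 0, E_y = 0, F_x = 0, F_y = 0, G_x = 0, G_y = -4/3
EG - F^2 = 13/9;  g^inv = (9/13) * [[13/9, 0], [0, 1]]
first-kind symbols [ij,l] = (1/2)(d_i g_jl + d_j g_il - d_l g_ij): [xx,x] = E_x/2 = 0, [xx,y] = F_x - E_y/2 = 0, [xy,x] = E_y/2 = 0, [xy,y] = G_x/2 = 0, [yy,x] = F_y - G_x/2 = 0, [yy,y] = G_y/2 = -2/3
Gamma^x_ij = (G*[ij,x] - F*[ij,y])/(EG - F^2), Gamma^y_ij = (E*[ij,y] - F*[ij,x])/(EG - F^2)


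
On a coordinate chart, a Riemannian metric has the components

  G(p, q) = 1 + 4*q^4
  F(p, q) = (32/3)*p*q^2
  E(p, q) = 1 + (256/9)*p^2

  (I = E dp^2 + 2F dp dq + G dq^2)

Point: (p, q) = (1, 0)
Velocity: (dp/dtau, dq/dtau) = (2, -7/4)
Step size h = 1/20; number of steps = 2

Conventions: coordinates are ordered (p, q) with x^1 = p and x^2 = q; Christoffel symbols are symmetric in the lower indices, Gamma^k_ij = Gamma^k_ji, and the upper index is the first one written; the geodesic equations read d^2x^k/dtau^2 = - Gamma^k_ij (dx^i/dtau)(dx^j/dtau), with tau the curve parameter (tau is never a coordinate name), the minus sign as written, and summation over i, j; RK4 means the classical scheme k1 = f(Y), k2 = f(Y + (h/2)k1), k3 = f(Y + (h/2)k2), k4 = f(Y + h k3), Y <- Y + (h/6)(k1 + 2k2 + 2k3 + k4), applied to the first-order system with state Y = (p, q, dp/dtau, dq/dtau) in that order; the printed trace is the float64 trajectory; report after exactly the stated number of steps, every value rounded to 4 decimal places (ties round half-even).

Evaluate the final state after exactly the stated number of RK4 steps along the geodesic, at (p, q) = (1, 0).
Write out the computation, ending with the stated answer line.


f(Y) = (dp/dtau, dq/dtau, -Gamma^p_ij Y'^i Y'^j, -Gamma^q_ij Y'^i Y'^j) with the Gammas evaluated at the stage position; h = 0.050000; intermediate values shown to 6 dp
step 0: p = 1.0000, q = 0.0000, dp/dtau = 2.0000, dq/dtau = -1.7500
step 1:
  k1: at (p, q) = (1.000000, 0.000000), (dp/dtau, dq/dtau) = (2.000000, -1.750000); Gamma_ppp = 0.966038, Gamma_ppq = 0.000000, Gamma_pqq = 0.000000, Gamma_qpp = 0.000000, Gamma_qpq = 0.000000, Gamma_qqq = 0.000000; k1 = (2.000000, -1.750000, -3.864151, 0.000000)
  k2: at (p, q) = (1.050000, -0.043750), (dp/dtau, dq/dtau) = (1.903396, -1.750000); Gamma_ppp = 0.922950, Gamma_ppq = 0.000000, Gamma_pqq = -0.030284, Gamma_qpp = 0.000631, Gamma_qpq = 0.000000, Gamma_qqq = -0.000021; k2 = (1.903396, -1.750000, -3.251025, -0.002222)
  k3: at (p, q) = (1.047585, -0.043750), (dp/dtau, dq/dtau) = (1.918724, -1.750056); Gamma_ppp = 0.924946, Gamma_ppq = 0.000000, Gamma_pqq = -0.030350, Gamma_qpp = 0.000634, Gamma_qpq = 0.000000, Gamma_qqq = -0.000021; k3 = (1.918724, -1.750056, -3.312238, -0.002269)
  k4: at (p, q) = (1.095936, -0.087503), (dp/dtau, dq/dtau) = (1.834388, -1.750113); Gamma_ppp = 0.886507, Gamma_ppq = 0.000000, Gamma_pqq = -0.058179, Gamma_qpp = 0.002323, Gamma_qpq = 0.000000, Gamma_qqq = -0.000152; k4 = (1.834388, -1.750113, -2.804883, -0.007349)
  Y <- Y + (h/6)(k1 + 2k2 + 2k3 + k4): p = 1.0957, q = -0.0875, dp/dtau = 1.8350, dq/dtau = -1.7501
step 2:
  k1: at (p, q) = (1.095655, -0.087502), (dp/dtau, dq/dtau) = (1.835037, -1.750136); Gamma_ppp = 0.886722, Gamma_ppq = 0.000000, Gamma_pqq = -0.058192, Gamma_qpp = 0.002324, Gamma_qpq = 0.000000, Gamma_qqq = -0.000152; k1 = (1.835037, -1.750136, -2.807670, -0.007358)
  k2: at (p, q) = (1.141531, -0.131255), (dp/dtau, dq/dtau) = (1.764845, -1.750320); Gamma_ppp = 0.852977, Gamma_ppq = 0.000000, Gamma_pqq = -0.083968, Gamma_qpp = 0.004827, Gamma_qpq = 0.000000, Gamma_qqq = -0.000475; k2 = (1.764845, -1.750320, -2.399501, -0.013580)
  k3: at (p, q) = (1.139776, -0.131260), (dp/dtau, dq/dtau) = (1.775049, -1.750476); Gamma_ppp = 0.854221, Gamma_ppq = 0.000000, Gamma_pqq = -0.084094, Gamma_qpp = 0.004842, Gamma_qpq = 0.000000, Gamma_qqq = -0.000477; k3 = (1.775049, -1.750476, -2.433802, -0.013796)
  k4: at (p, q) = (1.184408, -0.175026), (dp/dtau, dq/dtau) = (1.713347, -1.750826); Gamma_ppp = 0.823586, Gamma_ppq = 0.000000, Gamma_pqq = -0.108112, Gamma_qpp = 0.007988, Gamma_qpq = 0.000000, Gamma_qqq = -0.001049; k4 = (1.713347, -1.750826, -2.086281, -0.020235)
  Y <- Y + (h/6)(k1 + 2k2 + 2k3 + k4): p = 1.1842, q = -0.1750, dp/dtau = 1.7137, dq/dtau = -1.7508

Answer: p = 1.1842, q = -0.1750, dp/dtau = 1.7137, dq/dtau = -1.7508


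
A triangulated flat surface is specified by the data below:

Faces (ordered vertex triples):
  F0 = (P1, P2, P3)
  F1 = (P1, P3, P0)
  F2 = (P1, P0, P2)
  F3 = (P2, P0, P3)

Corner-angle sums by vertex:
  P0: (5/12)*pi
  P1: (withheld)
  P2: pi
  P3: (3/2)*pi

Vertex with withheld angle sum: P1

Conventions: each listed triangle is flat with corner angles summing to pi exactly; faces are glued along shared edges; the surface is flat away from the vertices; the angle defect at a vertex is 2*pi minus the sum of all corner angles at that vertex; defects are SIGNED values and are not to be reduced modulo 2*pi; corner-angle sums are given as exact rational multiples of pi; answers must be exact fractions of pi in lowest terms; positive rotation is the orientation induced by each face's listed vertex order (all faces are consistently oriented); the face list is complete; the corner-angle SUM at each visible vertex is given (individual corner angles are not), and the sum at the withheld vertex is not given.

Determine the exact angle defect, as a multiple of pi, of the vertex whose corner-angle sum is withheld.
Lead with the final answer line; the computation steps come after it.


Answer: defect(P1) = (11/12)*pi

V = 4, E = 6, F = 4; chi = V - E + F = 2
Gauss-Bonnet: total defect = 2*pi*chi = 4*pi; visible defects sum to (37/12)*pi


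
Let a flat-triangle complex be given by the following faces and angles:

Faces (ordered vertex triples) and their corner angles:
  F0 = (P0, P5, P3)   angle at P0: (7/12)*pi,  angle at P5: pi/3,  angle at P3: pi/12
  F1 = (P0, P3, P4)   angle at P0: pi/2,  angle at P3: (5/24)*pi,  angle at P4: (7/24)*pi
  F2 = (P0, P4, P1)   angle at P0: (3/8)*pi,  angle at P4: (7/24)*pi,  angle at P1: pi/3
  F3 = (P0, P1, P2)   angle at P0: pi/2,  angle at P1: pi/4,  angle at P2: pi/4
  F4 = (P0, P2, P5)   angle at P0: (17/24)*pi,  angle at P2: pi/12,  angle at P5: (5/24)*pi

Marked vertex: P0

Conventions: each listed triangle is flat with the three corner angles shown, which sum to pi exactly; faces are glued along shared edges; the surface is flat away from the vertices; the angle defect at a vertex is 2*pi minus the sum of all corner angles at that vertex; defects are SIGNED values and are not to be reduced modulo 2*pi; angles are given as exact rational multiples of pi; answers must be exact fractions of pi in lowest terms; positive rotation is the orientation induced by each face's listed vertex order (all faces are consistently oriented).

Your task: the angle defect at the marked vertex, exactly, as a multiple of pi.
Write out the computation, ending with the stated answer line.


Sum of corner angles at P0: (8/3)*pi
defect = 2*pi - (8/3)*pi

Answer: defect(P0) = (-2/3)*pi


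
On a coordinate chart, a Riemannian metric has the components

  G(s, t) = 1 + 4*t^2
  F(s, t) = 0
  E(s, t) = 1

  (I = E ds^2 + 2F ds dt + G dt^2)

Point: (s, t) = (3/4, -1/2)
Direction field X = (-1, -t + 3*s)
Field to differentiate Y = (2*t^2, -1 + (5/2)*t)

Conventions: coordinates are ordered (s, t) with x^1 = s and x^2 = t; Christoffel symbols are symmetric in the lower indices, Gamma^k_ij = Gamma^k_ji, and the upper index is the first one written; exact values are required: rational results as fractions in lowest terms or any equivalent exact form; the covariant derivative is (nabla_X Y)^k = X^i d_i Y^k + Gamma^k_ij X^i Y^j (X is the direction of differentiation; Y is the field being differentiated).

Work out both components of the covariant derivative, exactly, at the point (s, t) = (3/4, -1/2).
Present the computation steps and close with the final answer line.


E = 1, F = 0, G = 2 at the point
E_s = 0, E_t = 0, F_s = 0, F_t = 0, G_s = 0, G_t = -4
EG - F^2 = 2;  g^inv = (1/2) * [[2, 0], [0, 1]]
first-kind symbols [ij,l] = (1/2)(d_i g_jl + d_j g_il - d_l g_ij): [ss,s] = E_s/2 = 0, [ss,t] = F_s - E_t/2 = 0, [st,s] = E_t/2 = 0, [st,t] = G_s/2 = 0, [tt,s] = F_t - G_s/2 = 0, [tt,t] = G_t/2 = -2
Gamma^s_ij = (G*[ij,s] - F*[ij,t])/(EG - F^2), Gamma^t_ij = (E*[ij,t] - F*[ij,s])/(EG - F^2)
Gamma_sss = 0, Gamma_sst = 0, Gamma_stt = 0, Gamma_tss = 0, Gamma_tst = 0, Gamma_ttt = -1
X = (-1, 11/4), Y = (1/2, -9/4) at the point

Answer: (nabla_X Y)^s = -11/2, (nabla_X Y)^t = 209/16


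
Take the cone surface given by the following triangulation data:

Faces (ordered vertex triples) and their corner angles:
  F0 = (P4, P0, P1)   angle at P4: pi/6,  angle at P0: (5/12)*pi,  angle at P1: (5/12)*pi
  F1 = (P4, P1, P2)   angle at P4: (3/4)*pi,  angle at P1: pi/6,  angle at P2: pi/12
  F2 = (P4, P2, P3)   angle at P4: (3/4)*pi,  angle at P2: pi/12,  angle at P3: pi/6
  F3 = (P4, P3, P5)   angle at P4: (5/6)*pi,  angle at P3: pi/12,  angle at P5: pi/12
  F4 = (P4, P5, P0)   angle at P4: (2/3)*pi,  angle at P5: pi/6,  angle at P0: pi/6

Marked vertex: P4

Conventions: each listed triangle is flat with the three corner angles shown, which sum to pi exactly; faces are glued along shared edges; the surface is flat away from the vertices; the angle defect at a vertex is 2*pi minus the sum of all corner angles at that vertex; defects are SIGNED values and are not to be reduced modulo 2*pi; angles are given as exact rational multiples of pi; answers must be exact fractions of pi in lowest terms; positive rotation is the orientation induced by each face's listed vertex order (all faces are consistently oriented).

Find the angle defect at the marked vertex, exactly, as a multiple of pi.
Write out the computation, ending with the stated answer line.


Sum of corner angles at P4: (19/6)*pi
defect = 2*pi - (19/6)*pi

Answer: defect(P4) = (-7/6)*pi


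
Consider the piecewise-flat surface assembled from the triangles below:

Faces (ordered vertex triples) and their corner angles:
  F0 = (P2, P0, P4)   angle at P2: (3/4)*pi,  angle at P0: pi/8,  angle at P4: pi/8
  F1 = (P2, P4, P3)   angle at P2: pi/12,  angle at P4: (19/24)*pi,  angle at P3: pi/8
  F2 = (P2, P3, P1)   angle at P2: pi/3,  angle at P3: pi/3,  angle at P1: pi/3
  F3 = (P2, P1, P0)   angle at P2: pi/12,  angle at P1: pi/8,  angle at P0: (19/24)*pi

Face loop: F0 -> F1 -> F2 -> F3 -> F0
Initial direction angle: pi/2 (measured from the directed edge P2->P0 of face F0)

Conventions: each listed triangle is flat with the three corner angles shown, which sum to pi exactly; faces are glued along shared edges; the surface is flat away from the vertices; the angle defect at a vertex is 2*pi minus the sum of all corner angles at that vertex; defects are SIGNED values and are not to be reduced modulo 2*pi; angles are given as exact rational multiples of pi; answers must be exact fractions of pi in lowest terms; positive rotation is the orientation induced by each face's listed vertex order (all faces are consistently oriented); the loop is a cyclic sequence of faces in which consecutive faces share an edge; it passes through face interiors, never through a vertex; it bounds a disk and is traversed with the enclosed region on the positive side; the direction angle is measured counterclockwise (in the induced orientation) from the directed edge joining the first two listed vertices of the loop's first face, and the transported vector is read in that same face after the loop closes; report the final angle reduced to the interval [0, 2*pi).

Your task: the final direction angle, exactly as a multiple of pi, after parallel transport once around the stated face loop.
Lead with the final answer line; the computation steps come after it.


Answer: final direction angle = (5/4)*pi

enclosed vertex P2: corner angles sum to (5/4)*pi, defect = 2*pi - (5/4)*pi = (3/4)*pi
summing the enclosed defects onto the initial angle, mod 2*pi in the induced orientation:
final angle = pi/2 + (3/4)*pi = (5/4)*pi (mod 2*pi)


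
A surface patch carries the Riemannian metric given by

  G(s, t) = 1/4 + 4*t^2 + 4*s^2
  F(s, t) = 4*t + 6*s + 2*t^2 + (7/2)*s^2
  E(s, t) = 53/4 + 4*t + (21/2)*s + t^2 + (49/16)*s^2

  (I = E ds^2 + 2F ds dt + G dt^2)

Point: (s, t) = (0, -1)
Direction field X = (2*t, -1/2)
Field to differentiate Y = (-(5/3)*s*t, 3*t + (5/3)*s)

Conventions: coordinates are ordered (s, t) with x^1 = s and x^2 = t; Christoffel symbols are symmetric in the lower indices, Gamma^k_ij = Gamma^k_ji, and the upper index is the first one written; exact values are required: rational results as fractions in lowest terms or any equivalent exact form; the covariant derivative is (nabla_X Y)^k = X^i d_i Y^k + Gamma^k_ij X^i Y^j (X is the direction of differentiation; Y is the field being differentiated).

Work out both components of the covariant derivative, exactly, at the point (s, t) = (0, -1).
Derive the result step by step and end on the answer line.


E = 41/4, F = -2, G = 17/4 at the point
E_s = 21/2, E_t = 2, F_s = 6, F_t = 0, G_s = 0, G_t = -8
EG - F^2 = 633/16;  g^inv = (16/633) * [[17/4, 2], [2, 41/4]]
first-kind symbols [ij,l] = (1/2)(d_i g_jl + d_j g_il - d_l g_ij): [ss,s] = E_s/2 = 21/4, [ss,t] = F_s - E_t/2 = 5, [st,s] = E_t/2 = 1, [st,t] = G_s/2 = 0, [tt,s] = F_t - G_s/2 = 0, [tt,t] = G_t/2 = -4
Gamma^s_ij = (G*[ij,s] - F*[ij,t])/(EG - F^2), Gamma^t_ij = (E*[ij,t] - F*[ij,s])/(EG - F^2)
Gamma_sss = 517/633, Gamma_sst = 68/633, Gamma_stt = -128/633, Gamma_tss = 988/633, Gamma_tst = 32/633, Gamma_ttt = -656/633
X = (-2, -1/2), Y = (0, -3) at the point

Answer: (nabla_X Y)^s = -1894/633, (nabla_X Y)^t = -7703/1266


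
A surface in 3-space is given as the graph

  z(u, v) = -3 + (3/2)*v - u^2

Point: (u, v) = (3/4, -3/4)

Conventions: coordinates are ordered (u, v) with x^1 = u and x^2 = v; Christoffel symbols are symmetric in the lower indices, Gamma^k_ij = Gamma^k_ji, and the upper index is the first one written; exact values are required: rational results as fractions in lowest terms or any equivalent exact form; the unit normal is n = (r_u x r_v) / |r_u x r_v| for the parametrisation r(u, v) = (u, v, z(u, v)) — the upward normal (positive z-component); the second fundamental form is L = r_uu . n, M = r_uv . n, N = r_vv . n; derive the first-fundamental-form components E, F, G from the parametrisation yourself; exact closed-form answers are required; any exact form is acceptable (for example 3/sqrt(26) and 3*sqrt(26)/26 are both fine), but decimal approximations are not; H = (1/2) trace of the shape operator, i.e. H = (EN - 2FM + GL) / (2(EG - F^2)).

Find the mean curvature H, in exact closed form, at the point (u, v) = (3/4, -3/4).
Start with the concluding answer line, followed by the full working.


Answer: H = -13*sqrt(22)/242

z_u = -3/2, z_v = 3/2, z_uu = -2, z_uv = 0, z_vv = 0
E = 13/4, F = -9/4, G = 13/4; answer radicand W^2 = 11/2
unnormalised second-form numerators: l = -2, m = 0, n = 0; L = l/sqrt(11/2), and similarly M = m/sqrt(W^2), N = n/sqrt(W^2)
H = (E*n - 2*F*m + G*l) / (2*(EG - F^2)*sqrt(W^2)); E*n - 2*F*m + G*l = -13/2, EG - F^2 = 11/2, so H = (-13/22)/sqrt(11/2)


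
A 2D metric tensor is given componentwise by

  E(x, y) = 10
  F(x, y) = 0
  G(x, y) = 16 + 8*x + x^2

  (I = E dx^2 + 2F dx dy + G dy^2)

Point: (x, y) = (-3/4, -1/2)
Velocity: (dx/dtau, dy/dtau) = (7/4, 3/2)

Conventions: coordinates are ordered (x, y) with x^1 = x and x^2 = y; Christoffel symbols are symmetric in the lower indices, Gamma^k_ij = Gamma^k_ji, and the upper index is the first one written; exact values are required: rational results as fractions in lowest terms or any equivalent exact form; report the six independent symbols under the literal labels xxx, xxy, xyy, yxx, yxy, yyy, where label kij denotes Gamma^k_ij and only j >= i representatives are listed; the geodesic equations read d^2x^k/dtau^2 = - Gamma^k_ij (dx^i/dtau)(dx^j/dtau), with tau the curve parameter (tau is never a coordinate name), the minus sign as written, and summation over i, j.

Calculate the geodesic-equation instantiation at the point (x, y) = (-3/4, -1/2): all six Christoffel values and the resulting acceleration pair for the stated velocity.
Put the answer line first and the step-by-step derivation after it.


Answer: Gamma_xxx = 0, Gamma_xxy = 0, Gamma_xyy = -13/40, Gamma_yxx = 0, Gamma_yxy = 4/13, Gamma_yyy = 0; accelerations (d^2x/dtau^2, d^2y/dtau^2) = (117/160, -21/13)

E = 10, F = 0, G = 169/16 at the point
E_x = 0, E_y = 0, F_x = 0, F_y = 0, G_x = 13/2, G_y = 0
EG - F^2 = 845/8;  g^inv = (8/845) * [[169/16, 0], [0, 10]]
first-kind symbols [ij,l] = (1/2)(d_i g_jl + d_j g_il - d_l g_ij): [xx,x] = E_x/2 = 0, [xx,y] = F_x - E_y/2 = 0, [xy,x] = E_y/2 = 0, [xy,y] = G_x/2 = 13/4, [yy,x] = F_y - G_x/2 = -13/4, [yy,y] = G_y/2 = 0
Gamma^x_ij = (G*[ij,x] - F*[ij,y])/(EG - F^2), Gamma^y_ij = (E*[ij,y] - F*[ij,x])/(EG - F^2)
Gamma_xxx = 0, Gamma_xxy = 0, Gamma_xyy = -13/40, Gamma_yxx = 0, Gamma_yxy = 4/13, Gamma_yyy = 0
d^2x/dtau^2 = -(Gamma_xxx*(7/4)^2 + 2*Gamma_xxy*(7/4)*(3/2) + Gamma_xyy*(3/2)^2) = 117/160
d^2y/dtau^2 = -(Gamma_yxx*(7/4)^2 + 2*Gamma_yxy*(7/4)*(3/2) + Gamma_yyy*(3/2)^2) = -21/13


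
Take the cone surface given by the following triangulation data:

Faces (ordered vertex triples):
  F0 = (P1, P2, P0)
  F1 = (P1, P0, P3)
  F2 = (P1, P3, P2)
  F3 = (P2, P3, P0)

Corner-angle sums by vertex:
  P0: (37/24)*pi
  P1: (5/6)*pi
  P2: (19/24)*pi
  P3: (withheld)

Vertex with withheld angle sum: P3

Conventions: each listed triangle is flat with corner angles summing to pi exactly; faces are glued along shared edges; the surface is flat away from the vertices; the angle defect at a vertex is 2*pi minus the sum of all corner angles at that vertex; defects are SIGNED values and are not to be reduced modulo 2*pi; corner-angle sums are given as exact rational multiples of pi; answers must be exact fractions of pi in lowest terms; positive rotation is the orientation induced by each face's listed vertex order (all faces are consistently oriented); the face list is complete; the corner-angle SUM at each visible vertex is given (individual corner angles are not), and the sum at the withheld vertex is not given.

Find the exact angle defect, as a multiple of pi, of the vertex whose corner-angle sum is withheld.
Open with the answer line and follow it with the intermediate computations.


Answer: defect(P3) = (7/6)*pi

V = 4, E = 6, F = 4; chi = V - E + F = 2
Gauss-Bonnet: total defect = 2*pi*chi = 4*pi; visible defects sum to (17/6)*pi


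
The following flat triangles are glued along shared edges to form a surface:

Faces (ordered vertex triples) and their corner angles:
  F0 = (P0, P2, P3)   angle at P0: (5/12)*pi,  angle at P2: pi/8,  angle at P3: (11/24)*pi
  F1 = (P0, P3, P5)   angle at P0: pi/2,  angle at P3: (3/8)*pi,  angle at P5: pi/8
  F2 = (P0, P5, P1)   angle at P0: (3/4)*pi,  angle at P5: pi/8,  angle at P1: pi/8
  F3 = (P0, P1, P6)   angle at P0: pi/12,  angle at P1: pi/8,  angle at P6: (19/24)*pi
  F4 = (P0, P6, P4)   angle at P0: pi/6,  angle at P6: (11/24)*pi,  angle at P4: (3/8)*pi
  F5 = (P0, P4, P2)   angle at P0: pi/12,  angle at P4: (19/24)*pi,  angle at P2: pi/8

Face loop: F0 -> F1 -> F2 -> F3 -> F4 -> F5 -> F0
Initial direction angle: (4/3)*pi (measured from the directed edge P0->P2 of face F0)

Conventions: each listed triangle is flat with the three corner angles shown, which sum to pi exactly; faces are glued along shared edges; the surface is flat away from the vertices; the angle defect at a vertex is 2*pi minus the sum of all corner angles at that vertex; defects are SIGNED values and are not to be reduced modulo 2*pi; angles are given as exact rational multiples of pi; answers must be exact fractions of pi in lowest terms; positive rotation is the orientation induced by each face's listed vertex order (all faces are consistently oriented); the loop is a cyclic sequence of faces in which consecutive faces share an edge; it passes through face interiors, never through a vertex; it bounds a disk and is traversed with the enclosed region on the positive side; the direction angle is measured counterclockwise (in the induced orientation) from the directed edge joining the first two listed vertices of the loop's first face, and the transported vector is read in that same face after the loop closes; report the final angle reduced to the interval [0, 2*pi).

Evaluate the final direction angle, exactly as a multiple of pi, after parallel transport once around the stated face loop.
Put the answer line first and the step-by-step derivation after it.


Answer: final direction angle = (4/3)*pi

enclosed vertex P0: corner angles sum to 2*pi, defect = 2*pi - 2*pi = 0
summing the enclosed defects onto the initial angle, mod 2*pi in the induced orientation:
final angle = (4/3)*pi + 0 = (4/3)*pi (mod 2*pi)


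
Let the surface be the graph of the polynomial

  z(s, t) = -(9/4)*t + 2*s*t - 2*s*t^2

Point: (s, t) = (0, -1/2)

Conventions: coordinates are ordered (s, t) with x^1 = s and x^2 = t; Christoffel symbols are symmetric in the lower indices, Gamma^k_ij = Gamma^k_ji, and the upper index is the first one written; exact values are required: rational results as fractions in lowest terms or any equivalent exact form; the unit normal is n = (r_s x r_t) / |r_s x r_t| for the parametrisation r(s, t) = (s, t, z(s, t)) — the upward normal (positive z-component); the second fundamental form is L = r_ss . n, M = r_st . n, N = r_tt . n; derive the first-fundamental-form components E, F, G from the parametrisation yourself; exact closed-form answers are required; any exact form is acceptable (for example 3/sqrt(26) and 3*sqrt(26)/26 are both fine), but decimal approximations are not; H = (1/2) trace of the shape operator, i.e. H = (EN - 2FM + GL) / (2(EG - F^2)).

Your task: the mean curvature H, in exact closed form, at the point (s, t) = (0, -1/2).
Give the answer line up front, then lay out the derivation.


Answer: H = -864*sqrt(133)/17689

z_s = -3/2, z_t = -9/4, z_ss = 0, z_st = 4, z_tt = 0
E = 13/4, F = 27/8, G = 97/16; answer radicand W^2 = 133/16
unnormalised second-form numerators: l = 0, m = 4, n = 0; L = l/sqrt(133/16), and similarly M = m/sqrt(W^2), N = n/sqrt(W^2)
H = (E*n - 2*F*m + G*l) / (2*(EG - F^2)*sqrt(W^2)); E*n - 2*F*m + G*l = -27, EG - F^2 = 133/16, so H = (-216/133)/sqrt(133/16)


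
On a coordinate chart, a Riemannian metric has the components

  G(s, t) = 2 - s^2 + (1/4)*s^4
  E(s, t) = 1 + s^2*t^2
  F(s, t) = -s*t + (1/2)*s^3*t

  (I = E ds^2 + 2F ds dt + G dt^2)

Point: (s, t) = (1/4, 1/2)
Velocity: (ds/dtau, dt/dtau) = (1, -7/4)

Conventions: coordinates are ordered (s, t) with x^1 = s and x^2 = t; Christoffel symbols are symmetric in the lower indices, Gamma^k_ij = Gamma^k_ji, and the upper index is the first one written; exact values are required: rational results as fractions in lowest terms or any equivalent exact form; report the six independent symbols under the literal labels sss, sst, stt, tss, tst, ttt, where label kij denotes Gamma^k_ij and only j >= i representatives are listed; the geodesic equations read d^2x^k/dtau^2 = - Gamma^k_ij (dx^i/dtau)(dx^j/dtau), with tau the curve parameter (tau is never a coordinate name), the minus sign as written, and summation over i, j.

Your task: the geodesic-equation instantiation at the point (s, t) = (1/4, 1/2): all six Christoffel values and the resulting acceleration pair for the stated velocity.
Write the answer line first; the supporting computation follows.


Answer: Gamma_sss = 64/2001, Gamma_sst = 32/2001, Gamma_stt = 0, Gamma_tss = -496/2001, Gamma_tst = -248/2001, Gamma_ttt = 0; accelerations (d^2s/dtau^2, d^2t/dtau^2) = (16/667, -124/667)

E = 65/64, F = -31/256, G = 1985/1024 at the point
E_s = 1/8, E_t = 1/16, F_s = -29/64, F_t = -31/128, G_s = -31/64, G_t = 0
EG - F^2 = 2001/1024;  g^inv = (1024/2001) * [[1985/1024, 31/256], [31/256, 65/64]]
first-kind symbols [ij,l] = (1/2)(d_i g_jl + d_j g_il - d_l g_ij): [ss,s] = E_s/2 = 1/16, [ss,t] = F_s - E_t/2 = -31/64, [st,s] = E_t/2 = 1/32, [st,t] = G_s/2 = -31/128, [tt,s] = F_t - G_s/2 = 0, [tt,t] = G_t/2 = 0
Gamma^s_ij = (G*[ij,s] - F*[ij,t])/(EG - F^2), Gamma^t_ij = (E*[ij,t] - F*[ij,s])/(EG - F^2)
Gamma_sss = 64/2001, Gamma_sst = 32/2001, Gamma_stt = 0, Gamma_tss = -496/2001, Gamma_tst = -248/2001, Gamma_ttt = 0
d^2s/dtau^2 = -(Gamma_sss*(1)^2 + 2*Gamma_sst*(1)*(-7/4) + Gamma_stt*(-7/4)^2) = 16/667
d^2t/dtau^2 = -(Gamma_tss*(1)^2 + 2*Gamma_tst*(1)*(-7/4) + Gamma_ttt*(-7/4)^2) = -124/667


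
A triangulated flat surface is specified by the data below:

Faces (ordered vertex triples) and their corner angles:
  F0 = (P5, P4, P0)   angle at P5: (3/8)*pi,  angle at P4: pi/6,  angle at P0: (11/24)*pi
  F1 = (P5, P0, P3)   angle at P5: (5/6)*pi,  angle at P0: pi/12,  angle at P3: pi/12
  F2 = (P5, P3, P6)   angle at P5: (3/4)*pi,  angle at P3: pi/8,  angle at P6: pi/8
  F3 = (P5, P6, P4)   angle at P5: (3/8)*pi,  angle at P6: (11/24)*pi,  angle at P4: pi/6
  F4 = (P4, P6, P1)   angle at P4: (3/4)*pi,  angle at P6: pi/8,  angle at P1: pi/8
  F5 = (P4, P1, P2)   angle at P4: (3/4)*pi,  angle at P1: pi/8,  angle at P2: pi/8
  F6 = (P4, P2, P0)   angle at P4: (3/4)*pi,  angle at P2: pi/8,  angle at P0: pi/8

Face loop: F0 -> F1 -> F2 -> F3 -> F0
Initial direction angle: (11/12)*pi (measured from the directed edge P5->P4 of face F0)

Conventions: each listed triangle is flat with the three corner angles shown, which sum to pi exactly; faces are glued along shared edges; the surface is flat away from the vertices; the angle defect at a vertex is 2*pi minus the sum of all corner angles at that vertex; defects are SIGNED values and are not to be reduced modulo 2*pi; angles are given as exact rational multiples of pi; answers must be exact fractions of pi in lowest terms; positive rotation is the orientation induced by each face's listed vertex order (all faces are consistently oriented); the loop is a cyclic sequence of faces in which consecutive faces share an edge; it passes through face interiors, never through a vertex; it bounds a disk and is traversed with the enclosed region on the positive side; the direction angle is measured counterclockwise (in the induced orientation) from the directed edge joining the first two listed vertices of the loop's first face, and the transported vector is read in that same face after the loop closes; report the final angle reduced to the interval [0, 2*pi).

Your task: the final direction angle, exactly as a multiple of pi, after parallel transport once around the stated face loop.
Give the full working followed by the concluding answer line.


enclosed vertex P5: corner angles sum to (7/3)*pi, defect = 2*pi - (7/3)*pi = -pi/3
holonomy = initial angle + sum of enclosed defects (mod 2*pi), positive in the induced orientation
final angle = (11/12)*pi - pi/3 = (7/12)*pi (mod 2*pi)

Answer: final direction angle = (7/12)*pi


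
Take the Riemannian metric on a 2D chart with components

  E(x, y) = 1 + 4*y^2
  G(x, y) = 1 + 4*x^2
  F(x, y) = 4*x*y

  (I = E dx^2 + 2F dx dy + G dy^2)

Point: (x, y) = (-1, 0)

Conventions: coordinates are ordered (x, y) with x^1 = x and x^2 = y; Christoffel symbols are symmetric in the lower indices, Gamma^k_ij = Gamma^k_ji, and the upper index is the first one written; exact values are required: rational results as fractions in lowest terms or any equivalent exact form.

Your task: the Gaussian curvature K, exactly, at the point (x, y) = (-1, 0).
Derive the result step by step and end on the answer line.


E = 1, F = 0, G = 5, EG - F^2 = 5 at the point
E_x = 0, E_y = 0, F_x = 0, F_y = -4, G_x = -8, G_y = 0
E_yy = 8, F_xy = 4, G_xx = 8
The intrinsic route: Brioschi's K = (det M1 - det M2)/(EG - F^2)^2.
M1 = [[-E_yy/2 + F_xy - G_xx/2, E_x/2, F_x - E_y/2], [F_y - G_x/2, E, F], [G_y/2, F, G]] = [[-4, 0, 0], [0, 1, 0], [0, 0, 5]]; det M1 = -20
M2 = [[0, E_y/2, G_x/2], [E_y/2, E, F], [G_x/2, F, G]] = [[0, 0, -4], [0, 1, 0], [-4, 0, 5]]; det M2 = -16
det M1 - det M2 = -4; K = -4 / (5)^2 = -4/25

Answer: K = -4/25


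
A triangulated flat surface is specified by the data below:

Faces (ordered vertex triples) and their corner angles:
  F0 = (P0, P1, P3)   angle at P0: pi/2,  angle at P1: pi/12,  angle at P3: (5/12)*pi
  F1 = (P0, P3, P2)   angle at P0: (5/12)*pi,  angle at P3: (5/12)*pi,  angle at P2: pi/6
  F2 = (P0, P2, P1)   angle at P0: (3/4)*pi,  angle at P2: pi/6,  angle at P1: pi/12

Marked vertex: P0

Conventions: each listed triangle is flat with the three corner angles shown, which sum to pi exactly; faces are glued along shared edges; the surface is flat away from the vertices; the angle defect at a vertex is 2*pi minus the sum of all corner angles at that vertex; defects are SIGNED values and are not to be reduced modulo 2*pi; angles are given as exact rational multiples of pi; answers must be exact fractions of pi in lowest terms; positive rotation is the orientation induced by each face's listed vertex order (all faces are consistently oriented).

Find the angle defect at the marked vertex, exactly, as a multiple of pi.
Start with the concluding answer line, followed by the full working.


Answer: defect(P0) = pi/3

Sum of corner angles at P0: (5/3)*pi
defect = 2*pi - (5/3)*pi


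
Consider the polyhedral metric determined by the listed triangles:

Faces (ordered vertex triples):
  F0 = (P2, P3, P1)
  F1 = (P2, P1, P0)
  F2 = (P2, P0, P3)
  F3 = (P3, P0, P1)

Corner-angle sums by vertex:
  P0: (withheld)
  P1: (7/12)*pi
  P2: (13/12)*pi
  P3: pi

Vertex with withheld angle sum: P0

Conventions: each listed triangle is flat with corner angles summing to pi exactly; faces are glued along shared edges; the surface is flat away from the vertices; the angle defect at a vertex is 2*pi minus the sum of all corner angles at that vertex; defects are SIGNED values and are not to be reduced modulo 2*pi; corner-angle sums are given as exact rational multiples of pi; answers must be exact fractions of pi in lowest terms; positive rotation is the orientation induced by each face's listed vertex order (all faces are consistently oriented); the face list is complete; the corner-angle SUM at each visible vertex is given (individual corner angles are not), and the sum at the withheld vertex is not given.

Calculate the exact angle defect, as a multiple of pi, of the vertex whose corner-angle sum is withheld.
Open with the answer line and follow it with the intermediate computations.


Answer: defect(P0) = (2/3)*pi

V = 4, E = 6, F = 4; chi = V - E + F = 2
Gauss-Bonnet: total defect = 2*pi*chi = 4*pi; visible defects sum to (10/3)*pi


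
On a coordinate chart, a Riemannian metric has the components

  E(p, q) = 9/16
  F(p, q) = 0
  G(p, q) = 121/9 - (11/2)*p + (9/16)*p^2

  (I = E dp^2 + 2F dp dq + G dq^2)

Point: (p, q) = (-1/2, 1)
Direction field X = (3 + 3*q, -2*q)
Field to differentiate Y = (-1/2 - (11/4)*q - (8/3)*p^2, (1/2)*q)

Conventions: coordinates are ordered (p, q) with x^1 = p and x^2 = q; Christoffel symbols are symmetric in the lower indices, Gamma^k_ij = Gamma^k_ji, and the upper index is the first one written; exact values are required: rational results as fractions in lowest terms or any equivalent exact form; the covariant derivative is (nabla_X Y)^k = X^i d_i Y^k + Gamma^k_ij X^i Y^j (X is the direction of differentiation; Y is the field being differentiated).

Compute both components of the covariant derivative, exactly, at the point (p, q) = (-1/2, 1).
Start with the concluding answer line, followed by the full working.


Answer: (nabla_X Y)^p = 145/9, (nabla_X Y)^q = -292/97

E = 9/16, F = 0, G = 9409/576 at the point
E_p = 0, E_q = 0, F_p = 0, F_q = 0, G_p = -97/16, G_q = 0
EG - F^2 = 9409/1024;  g^inv = (1024/9409) * [[9409/576, 0], [0, 9/16]]
first-kind symbols [ij,l] = (1/2)(d_i g_jl + d_j g_il - d_l g_ij): [pp,p] = E_p/2 = 0, [pp,q] = F_p - E_q/2 = 0, [pq,p] = E_q/2 = 0, [pq,q] = G_p/2 = -97/32, [qq,p] = F_q - G_p/2 = 97/32, [qq,q] = G_q/2 = 0
Gamma^p_ij = (G*[ij,p] - F*[ij,q])/(EG - F^2), Gamma^q_ij = (E*[ij,q] - F*[ij,p])/(EG - F^2)
Gamma_ppp = 0, Gamma_ppq = 0, Gamma_pqq = 97/18, Gamma_qpp = 0, Gamma_qpq = -18/97, Gamma_qqq = 0
X = (6, -2), Y = (-47/12, 1/2) at the point
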